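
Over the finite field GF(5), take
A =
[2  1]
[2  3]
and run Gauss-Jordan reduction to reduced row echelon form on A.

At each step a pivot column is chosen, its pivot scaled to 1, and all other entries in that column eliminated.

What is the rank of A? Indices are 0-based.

step 1: normalize row 0 (÷2) = (1, 3)
  row 1: subtract 2×row0 = (0, 2)
step 2: normalize row 1 (÷2) = (0, 1)
  row 0: subtract 3×row1 = (1, 0)

rank = 2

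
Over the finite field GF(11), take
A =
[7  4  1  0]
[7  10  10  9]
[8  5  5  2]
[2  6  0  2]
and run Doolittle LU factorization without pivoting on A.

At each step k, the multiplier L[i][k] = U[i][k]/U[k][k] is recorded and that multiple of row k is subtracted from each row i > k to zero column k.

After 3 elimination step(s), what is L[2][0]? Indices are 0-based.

L[2][0] = 9

Step 1: pivot at (0,0) is 7.
  row1 ← row1 − (1)·row0  ⇒  L[1][0]=1, U row1=(0, 6, 9, 9)
  row2 ← row2 − (9)·row0  ⇒  L[2][0]=9, U row2=(0, 2, 7, 2)
  row3 ← row3 − (5)·row0  ⇒  L[3][0]=5, U row3=(0, 8, 6, 2)
Step 2: pivot at (1,1) is 6.
  row2 ← row2 − (4)·row1  ⇒  L[2][1]=4, U row2=(0, 0, 4, 10)
  row3 ← row3 − (5)·row1  ⇒  L[3][1]=5, U row3=(0, 0, 5, 1)
Step 3: pivot at (2,2) is 4.
  row3 ← row3 − (4)·row2  ⇒  L[3][2]=4, U row3=(0, 0, 0, 5)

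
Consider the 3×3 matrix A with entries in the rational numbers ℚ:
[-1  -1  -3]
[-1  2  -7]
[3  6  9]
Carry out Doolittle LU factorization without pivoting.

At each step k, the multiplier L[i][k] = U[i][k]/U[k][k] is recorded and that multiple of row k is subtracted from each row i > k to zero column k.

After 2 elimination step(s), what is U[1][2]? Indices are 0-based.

U[1][2] = -4

[col 0] pivot -1
  R1 -= 1*R0 → (0, 3, -4)  (L[1][0] := 1)
  R2 -= -3*R0 → (0, 3, 0)  (L[2][0] := -3)
[col 1] pivot 3
  R2 -= 1*R1 → (0, 0, 4)  (L[2][1] := 1)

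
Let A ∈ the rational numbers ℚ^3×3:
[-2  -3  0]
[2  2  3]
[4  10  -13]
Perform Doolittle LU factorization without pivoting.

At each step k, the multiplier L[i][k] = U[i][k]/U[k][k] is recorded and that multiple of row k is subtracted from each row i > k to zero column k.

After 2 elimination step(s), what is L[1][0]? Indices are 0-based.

k=0: U[0][0]=-2
  eliminate (1,0): mult=-1, new row 1: (0, -1, 3); set L[1][0]=-1
  eliminate (2,0): mult=-2, new row 2: (0, 4, -13); set L[2][0]=-2
k=1: U[1][1]=-1
  eliminate (2,1): mult=-4, new row 2: (0, 0, -1); set L[2][1]=-4

L[1][0] = -1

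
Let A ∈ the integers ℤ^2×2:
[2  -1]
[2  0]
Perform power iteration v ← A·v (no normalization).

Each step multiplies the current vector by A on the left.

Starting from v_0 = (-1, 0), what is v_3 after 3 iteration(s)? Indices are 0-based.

v_0 = (-1, 0).
v_1 = A·v_0 = (-2, -2).
v_2 = A·v_1 = (-2, -4).
v_3 = A·v_2 = (0, -4).

v_3 = (0, -4)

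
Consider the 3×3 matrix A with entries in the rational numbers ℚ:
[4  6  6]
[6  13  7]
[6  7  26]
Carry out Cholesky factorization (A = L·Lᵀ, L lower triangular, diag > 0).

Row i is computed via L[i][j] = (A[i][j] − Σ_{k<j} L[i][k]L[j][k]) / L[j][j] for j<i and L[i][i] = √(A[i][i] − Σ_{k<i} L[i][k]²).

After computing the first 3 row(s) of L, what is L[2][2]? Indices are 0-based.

Step 1: L[0][0] = √(4) = 2.
  L[1][0] = (6) / L[0][0] = 3.
Step 2: L[1][1] = √(4) = 2.
  L[2][0] = (6) / L[0][0] = 3.
  L[2][1] = (-2) / L[1][1] = -1.
Step 3: L[2][2] = √(16) = 4.

L[2][2] = 4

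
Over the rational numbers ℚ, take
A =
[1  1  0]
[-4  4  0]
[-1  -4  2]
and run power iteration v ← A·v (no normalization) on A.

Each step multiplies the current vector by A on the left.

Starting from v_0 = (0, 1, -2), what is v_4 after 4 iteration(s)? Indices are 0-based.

v_0 = (0, 1, -2).
v_1 = A·v_0 = (1, 4, -8).
v_2 = A·v_1 = (5, 12, -33).
v_3 = A·v_2 = (17, 28, -119).
v_4 = A·v_3 = (45, 44, -367).

v_4 = (45, 44, -367)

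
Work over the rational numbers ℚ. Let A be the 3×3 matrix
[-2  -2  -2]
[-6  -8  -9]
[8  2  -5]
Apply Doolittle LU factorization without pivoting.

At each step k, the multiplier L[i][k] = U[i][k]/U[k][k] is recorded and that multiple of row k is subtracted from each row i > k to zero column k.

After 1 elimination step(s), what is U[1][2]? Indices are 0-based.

[col 0] pivot -2
  R1 -= 3*R0 → (0, -2, -3)  (L[1][0] := 3)
  R2 -= -4*R0 → (0, -6, -13)  (L[2][0] := -4)

U[1][2] = -3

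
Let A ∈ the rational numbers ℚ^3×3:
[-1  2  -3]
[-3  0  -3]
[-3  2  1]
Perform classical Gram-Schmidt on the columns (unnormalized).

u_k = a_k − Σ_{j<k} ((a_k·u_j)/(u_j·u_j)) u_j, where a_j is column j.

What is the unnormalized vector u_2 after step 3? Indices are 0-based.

Step 1: u_0 = a_0 = (-1, -3, -3).
Step 2: u_1 = a_1 − (-8/19)·u_0 = (30/19, -24/19, 14/19).
Step 3: u_2 = a_2 − (9/19)·u_0 − (-1/22)·u_1 = (-27/11, -18/11, 27/11).

u_2 = (-27/11, -18/11, 27/11)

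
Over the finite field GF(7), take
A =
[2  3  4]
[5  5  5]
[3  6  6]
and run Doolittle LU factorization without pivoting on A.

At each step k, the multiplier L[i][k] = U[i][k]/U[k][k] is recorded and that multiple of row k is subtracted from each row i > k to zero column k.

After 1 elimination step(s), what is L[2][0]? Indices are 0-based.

[col 0] pivot 2
  R1 -= 6*R0 → (0, 1, 2)  (L[1][0] := 6)
  R2 -= 5*R0 → (0, 5, 0)  (L[2][0] := 5)

L[2][0] = 5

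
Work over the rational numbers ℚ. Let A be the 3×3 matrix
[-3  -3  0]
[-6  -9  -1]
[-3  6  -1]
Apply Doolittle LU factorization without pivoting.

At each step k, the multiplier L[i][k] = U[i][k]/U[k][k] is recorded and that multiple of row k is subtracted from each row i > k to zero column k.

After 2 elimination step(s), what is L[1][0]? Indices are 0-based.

k=0: U[0][0]=-3
  eliminate (1,0): mult=2, new row 1: (0, -3, -1); set L[1][0]=2
  eliminate (2,0): mult=1, new row 2: (0, 9, -1); set L[2][0]=1
k=1: U[1][1]=-3
  eliminate (2,1): mult=-3, new row 2: (0, 0, -4); set L[2][1]=-3

L[1][0] = 2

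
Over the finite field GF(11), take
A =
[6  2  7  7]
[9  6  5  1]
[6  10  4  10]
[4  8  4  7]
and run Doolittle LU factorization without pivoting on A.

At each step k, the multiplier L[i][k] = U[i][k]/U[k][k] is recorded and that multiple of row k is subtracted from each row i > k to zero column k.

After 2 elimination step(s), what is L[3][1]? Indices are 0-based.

Step 1: pivot at (0,0) is 6.
  row1 ← row1 − (7)·row0  ⇒  L[1][0]=7, U row1=(0, 3, 0, 7)
  row2 ← row2 − (1)·row0  ⇒  L[2][0]=1, U row2=(0, 8, 8, 3)
  row3 ← row3 − (8)·row0  ⇒  L[3][0]=8, U row3=(0, 3, 3, 6)
Step 2: pivot at (1,1) is 3.
  row2 ← row2 − (10)·row1  ⇒  L[2][1]=10, U row2=(0, 0, 8, 10)
  row3 ← row3 − (1)·row1  ⇒  L[3][1]=1, U row3=(0, 0, 3, 10)

L[3][1] = 1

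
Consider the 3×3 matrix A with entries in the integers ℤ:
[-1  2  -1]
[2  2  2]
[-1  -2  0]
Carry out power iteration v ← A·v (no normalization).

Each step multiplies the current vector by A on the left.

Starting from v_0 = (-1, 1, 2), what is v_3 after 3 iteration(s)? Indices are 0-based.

v_0 = (-1, 1, 2).
v_1 = A·v_0 = (1, 4, -1).
v_2 = A·v_1 = (8, 8, -9).
v_3 = A·v_2 = (17, 14, -24).

v_3 = (17, 14, -24)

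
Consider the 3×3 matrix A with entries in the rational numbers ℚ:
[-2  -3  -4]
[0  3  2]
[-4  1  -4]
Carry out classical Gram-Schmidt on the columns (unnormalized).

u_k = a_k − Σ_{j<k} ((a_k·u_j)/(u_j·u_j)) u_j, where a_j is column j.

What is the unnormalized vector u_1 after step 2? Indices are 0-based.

u_1 = (-14/5, 3, 7/5)

Step 1: u_0 = a_0 = (-2, 0, -4).
Step 2: u_1 = a_1 − (1/10)·u_0 = (-14/5, 3, 7/5).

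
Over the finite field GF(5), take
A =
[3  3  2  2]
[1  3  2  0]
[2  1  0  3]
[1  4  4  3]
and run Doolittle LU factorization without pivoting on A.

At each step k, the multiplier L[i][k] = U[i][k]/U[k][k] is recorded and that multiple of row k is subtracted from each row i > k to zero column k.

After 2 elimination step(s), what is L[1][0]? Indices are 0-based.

L[1][0] = 2

Step 1: pivot at (0,0) is 3.
  row1 ← row1 − (2)·row0  ⇒  L[1][0]=2, U row1=(0, 2, 3, 1)
  row2 ← row2 − (4)·row0  ⇒  L[2][0]=4, U row2=(0, 4, 2, 0)
  row3 ← row3 − (2)·row0  ⇒  L[3][0]=2, U row3=(0, 3, 0, 4)
Step 2: pivot at (1,1) is 2.
  row2 ← row2 − (2)·row1  ⇒  L[2][1]=2, U row2=(0, 0, 1, 3)
  row3 ← row3 − (4)·row1  ⇒  L[3][1]=4, U row3=(0, 0, 3, 0)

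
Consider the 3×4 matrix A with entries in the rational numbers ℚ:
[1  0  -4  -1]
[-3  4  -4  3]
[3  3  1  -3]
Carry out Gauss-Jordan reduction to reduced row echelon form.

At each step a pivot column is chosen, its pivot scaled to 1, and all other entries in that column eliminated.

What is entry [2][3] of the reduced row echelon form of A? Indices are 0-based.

step 1: normalize row 0 (÷1) = (1, 0, -4, -1)
  row 1: subtract -3×row0 = (0, 4, -16, 0)
  row 2: subtract 3×row0 = (0, 3, 13, 0)
step 2: normalize row 1 (÷4) = (0, 1, -4, 0)
  row 2: subtract 3×row1 = (0, 0, 25, 0)
step 3: normalize row 2 (÷25) = (0, 0, 1, 0)
  row 0: subtract -4×row2 = (1, 0, 0, -1)
  row 1: subtract -4×row2 = (0, 1, 0, 0)

M[2][3] = 0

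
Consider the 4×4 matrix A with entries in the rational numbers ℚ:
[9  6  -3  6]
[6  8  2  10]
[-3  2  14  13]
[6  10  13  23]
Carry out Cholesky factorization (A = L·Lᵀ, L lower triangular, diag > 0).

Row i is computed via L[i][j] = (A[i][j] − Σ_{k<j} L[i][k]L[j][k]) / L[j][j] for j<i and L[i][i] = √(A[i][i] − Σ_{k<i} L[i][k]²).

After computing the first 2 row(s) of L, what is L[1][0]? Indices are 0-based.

Step 1: L[0][0] = √(9) = 3.
  L[1][0] = (6) / L[0][0] = 2.
Step 2: L[1][1] = √(4) = 2.

L[1][0] = 2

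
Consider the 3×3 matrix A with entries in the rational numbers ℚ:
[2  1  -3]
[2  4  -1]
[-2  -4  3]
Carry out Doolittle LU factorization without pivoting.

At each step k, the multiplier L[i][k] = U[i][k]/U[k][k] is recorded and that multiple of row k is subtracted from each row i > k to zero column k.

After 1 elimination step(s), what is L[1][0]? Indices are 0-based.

[col 0] pivot 2
  R1 -= 1*R0 → (0, 3, 2)  (L[1][0] := 1)
  R2 -= -1*R0 → (0, -3, 0)  (L[2][0] := -1)

L[1][0] = 1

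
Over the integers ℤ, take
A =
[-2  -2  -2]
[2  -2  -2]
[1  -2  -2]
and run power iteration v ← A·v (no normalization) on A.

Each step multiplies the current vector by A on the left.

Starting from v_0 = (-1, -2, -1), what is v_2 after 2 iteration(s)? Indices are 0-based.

v_0 = (-1, -2, -1).
v_1 = A·v_0 = (8, 4, 5).
v_2 = A·v_1 = (-34, -2, -10).

v_2 = (-34, -2, -10)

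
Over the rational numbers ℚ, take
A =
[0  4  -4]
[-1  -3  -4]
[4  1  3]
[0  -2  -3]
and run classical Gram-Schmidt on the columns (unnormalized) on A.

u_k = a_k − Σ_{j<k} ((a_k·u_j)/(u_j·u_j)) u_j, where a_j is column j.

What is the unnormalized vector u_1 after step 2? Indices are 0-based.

Step 1: u_0 = a_0 = (0, -1, 4, 0).
Step 2: u_1 = a_1 − (7/17)·u_0 = (4, -44/17, -11/17, -2).

u_1 = (4, -44/17, -11/17, -2)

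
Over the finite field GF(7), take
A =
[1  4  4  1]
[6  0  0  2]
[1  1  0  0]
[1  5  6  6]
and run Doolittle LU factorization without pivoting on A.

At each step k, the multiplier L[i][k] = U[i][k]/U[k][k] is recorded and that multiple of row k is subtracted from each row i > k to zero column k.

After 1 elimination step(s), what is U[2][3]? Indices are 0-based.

k=0: U[0][0]=1
  eliminate (1,0): mult=6, new row 1: (0, 4, 4, 3); set L[1][0]=6
  eliminate (2,0): mult=1, new row 2: (0, 4, 3, 6); set L[2][0]=1
  eliminate (3,0): mult=1, new row 3: (0, 1, 2, 5); set L[3][0]=1

U[2][3] = 6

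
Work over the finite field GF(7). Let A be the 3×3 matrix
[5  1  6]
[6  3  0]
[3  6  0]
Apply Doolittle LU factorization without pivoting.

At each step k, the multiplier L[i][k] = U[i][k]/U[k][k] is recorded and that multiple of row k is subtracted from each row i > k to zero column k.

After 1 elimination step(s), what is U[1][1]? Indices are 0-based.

U[1][1] = 6

[col 0] pivot 5
  R1 -= 4*R0 → (0, 6, 4)  (L[1][0] := 4)
  R2 -= 2*R0 → (0, 4, 2)  (L[2][0] := 2)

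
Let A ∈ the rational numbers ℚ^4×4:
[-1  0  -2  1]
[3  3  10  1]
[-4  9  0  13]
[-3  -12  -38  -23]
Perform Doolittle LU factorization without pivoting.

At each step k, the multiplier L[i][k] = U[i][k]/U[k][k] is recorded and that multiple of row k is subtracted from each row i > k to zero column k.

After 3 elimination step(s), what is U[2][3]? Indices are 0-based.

Step 1: pivot at (0,0) is -1.
  row1 ← row1 − (-3)·row0  ⇒  L[1][0]=-3, U row1=(0, 3, 4, 4)
  row2 ← row2 − (4)·row0  ⇒  L[2][0]=4, U row2=(0, 9, 8, 9)
  row3 ← row3 − (3)·row0  ⇒  L[3][0]=3, U row3=(0, -12, -32, -26)
Step 2: pivot at (1,1) is 3.
  row2 ← row2 − (3)·row1  ⇒  L[2][1]=3, U row2=(0, 0, -4, -3)
  row3 ← row3 − (-4)·row1  ⇒  L[3][1]=-4, U row3=(0, 0, -16, -10)
Step 3: pivot at (2,2) is -4.
  row3 ← row3 − (4)·row2  ⇒  L[3][2]=4, U row3=(0, 0, 0, 2)

U[2][3] = -3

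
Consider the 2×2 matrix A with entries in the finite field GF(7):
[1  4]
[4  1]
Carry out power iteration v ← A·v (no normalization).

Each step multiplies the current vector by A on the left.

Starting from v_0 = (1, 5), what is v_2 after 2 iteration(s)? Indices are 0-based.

v_0 = (1, 5).
v_1 = A·v_0 = (0, 2).
v_2 = A·v_1 = (1, 2).

v_2 = (1, 2)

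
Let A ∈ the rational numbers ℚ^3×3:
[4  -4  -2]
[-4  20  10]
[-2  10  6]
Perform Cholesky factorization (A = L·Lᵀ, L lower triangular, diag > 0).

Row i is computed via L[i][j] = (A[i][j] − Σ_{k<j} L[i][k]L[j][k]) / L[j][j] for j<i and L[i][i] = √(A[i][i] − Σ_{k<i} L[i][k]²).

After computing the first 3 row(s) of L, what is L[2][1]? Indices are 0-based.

Step 1: L[0][0] = √(4) = 2.
  L[1][0] = (-4) / L[0][0] = -2.
Step 2: L[1][1] = √(16) = 4.
  L[2][0] = (-2) / L[0][0] = -1.
  L[2][1] = (8) / L[1][1] = 2.
Step 3: L[2][2] = √(1) = 1.

L[2][1] = 2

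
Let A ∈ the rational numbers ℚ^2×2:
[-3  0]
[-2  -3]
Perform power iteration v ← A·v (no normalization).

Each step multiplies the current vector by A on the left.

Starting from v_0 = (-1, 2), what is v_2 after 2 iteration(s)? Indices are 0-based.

v_2 = (-9, 6)

v_0 = (-1, 2).
v_1 = A·v_0 = (3, -4).
v_2 = A·v_1 = (-9, 6).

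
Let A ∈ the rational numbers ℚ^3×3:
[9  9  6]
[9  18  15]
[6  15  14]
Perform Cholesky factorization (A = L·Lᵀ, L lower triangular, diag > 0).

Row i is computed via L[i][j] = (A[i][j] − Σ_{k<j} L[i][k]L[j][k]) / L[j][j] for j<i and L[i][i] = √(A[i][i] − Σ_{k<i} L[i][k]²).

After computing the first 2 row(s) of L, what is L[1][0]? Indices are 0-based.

Step 1: L[0][0] = √(9) = 3.
  L[1][0] = (9) / L[0][0] = 3.
Step 2: L[1][1] = √(9) = 3.

L[1][0] = 3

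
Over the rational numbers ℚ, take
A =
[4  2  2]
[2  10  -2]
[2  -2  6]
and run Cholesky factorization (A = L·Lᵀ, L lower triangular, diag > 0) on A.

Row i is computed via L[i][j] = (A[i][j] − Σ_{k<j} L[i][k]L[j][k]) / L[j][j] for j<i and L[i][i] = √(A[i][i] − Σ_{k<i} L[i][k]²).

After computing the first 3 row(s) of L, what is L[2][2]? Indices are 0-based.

Step 1: L[0][0] = √(4) = 2.
  L[1][0] = (2) / L[0][0] = 1.
Step 2: L[1][1] = √(9) = 3.
  L[2][0] = (2) / L[0][0] = 1.
  L[2][1] = (-3) / L[1][1] = -1.
Step 3: L[2][2] = √(4) = 2.

L[2][2] = 2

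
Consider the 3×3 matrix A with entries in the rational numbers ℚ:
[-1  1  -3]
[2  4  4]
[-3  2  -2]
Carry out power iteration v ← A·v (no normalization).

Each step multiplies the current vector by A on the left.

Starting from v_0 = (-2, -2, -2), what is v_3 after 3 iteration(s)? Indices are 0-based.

v_3 = (210, -544, 184)

v_0 = (-2, -2, -2).
v_1 = A·v_0 = (6, -20, 6).
v_2 = A·v_1 = (-44, -44, -70).
v_3 = A·v_2 = (210, -544, 184).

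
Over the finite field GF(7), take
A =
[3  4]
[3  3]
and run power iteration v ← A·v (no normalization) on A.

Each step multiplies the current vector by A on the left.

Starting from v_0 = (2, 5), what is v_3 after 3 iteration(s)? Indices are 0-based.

v_3 = (0, 6)

v_0 = (2, 5).
v_1 = A·v_0 = (5, 0).
v_2 = A·v_1 = (1, 1).
v_3 = A·v_2 = (0, 6).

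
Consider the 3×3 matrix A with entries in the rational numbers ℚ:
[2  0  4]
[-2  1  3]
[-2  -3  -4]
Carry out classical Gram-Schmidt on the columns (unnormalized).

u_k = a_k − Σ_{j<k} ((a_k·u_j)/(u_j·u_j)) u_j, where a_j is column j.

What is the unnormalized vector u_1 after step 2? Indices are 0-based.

Step 1: u_0 = a_0 = (2, -2, -2).
Step 2: u_1 = a_1 − (1/3)·u_0 = (-2/3, 5/3, -7/3).

u_1 = (-2/3, 5/3, -7/3)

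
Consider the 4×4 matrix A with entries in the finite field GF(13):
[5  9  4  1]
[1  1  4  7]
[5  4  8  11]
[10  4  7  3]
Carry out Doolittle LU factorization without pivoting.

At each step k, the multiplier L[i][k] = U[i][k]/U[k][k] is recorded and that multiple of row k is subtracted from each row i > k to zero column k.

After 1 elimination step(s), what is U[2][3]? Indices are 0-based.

U[2][3] = 10

k=0: U[0][0]=5
  eliminate (1,0): mult=8, new row 1: (0, 7, 11, 12); set L[1][0]=8
  eliminate (2,0): mult=1, new row 2: (0, 8, 4, 10); set L[2][0]=1
  eliminate (3,0): mult=2, new row 3: (0, 12, 12, 1); set L[3][0]=2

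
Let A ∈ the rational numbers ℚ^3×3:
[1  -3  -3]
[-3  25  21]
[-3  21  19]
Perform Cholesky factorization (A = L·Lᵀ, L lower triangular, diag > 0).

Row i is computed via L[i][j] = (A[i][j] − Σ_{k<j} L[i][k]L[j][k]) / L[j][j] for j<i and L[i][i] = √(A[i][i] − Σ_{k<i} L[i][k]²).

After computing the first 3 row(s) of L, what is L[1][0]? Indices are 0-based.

L[1][0] = -3

Step 1: L[0][0] = √(1) = 1.
  L[1][0] = (-3) / L[0][0] = -3.
Step 2: L[1][1] = √(16) = 4.
  L[2][0] = (-3) / L[0][0] = -3.
  L[2][1] = (12) / L[1][1] = 3.
Step 3: L[2][2] = √(1) = 1.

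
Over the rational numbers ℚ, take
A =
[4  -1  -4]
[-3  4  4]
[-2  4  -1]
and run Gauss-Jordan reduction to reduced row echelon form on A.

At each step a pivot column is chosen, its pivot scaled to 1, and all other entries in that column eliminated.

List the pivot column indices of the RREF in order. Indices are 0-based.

pivot columns: 0, 1, 2

[1] R0 /= 4  ⇒  (1, -1/4, -1)
     R1 -= -3·R0  ⇒  (0, 13/4, 1)
     R2 -= -2·R0  ⇒  (0, 7/2, -3)
[2] R1 /= 13/4  ⇒  (0, 1, 4/13)
     R0 -= -1/4·R1  ⇒  (1, 0, -12/13)
     R2 -= 7/2·R1  ⇒  (0, 0, -53/13)
[3] R2 /= -53/13  ⇒  (0, 0, 1)
     R0 -= -12/13·R2  ⇒  (1, 0, 0)
     R1 -= 4/13·R2  ⇒  (0, 1, 0)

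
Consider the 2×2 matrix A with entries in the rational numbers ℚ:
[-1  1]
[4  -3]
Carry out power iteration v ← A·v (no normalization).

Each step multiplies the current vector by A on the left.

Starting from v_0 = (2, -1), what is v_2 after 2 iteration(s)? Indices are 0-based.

v_0 = (2, -1).
v_1 = A·v_0 = (-3, 11).
v_2 = A·v_1 = (14, -45).

v_2 = (14, -45)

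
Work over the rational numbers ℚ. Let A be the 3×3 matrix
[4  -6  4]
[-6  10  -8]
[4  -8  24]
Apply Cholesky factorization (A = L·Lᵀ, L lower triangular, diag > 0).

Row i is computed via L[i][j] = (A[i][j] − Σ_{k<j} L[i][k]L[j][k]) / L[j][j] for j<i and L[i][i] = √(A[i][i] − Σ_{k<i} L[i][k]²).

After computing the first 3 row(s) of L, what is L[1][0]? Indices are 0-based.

Step 1: L[0][0] = √(4) = 2.
  L[1][0] = (-6) / L[0][0] = -3.
Step 2: L[1][1] = √(1) = 1.
  L[2][0] = (4) / L[0][0] = 2.
  L[2][1] = (-2) / L[1][1] = -2.
Step 3: L[2][2] = √(16) = 4.

L[1][0] = -3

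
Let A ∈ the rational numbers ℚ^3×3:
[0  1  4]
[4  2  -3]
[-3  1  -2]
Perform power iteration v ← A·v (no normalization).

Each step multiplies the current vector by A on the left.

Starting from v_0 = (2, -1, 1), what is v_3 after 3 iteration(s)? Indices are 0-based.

v_0 = (2, -1, 1).
v_1 = A·v_0 = (3, 3, -9).
v_2 = A·v_1 = (-33, 45, 12).
v_3 = A·v_2 = (93, -78, 120).

v_3 = (93, -78, 120)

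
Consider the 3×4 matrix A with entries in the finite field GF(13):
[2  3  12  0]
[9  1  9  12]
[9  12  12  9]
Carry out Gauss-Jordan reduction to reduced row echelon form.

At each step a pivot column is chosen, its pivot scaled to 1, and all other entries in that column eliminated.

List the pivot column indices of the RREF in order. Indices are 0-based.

pivot(0,0)=2: scale R0 → (1, 8, 6, 0)
  clear (1,0): R1 −= (9)R0 → (0, 7, 7, 12)
  clear (2,0): R2 −= (9)R0 → (0, 5, 10, 9)
pivot(1,1)=7: scale R1 → (0, 1, 1, 11)
  clear (0,1): R0 −= (8)R1 → (1, 0, 11, 3)
  clear (2,1): R2 −= (5)R1 → (0, 0, 5, 6)
pivot(2,2)=5: scale R2 → (0, 0, 1, 9)
  clear (0,2): R0 −= (11)R2 → (1, 0, 0, 8)
  clear (1,2): R1 −= (1)R2 → (0, 1, 0, 2)

pivot columns: 0, 1, 2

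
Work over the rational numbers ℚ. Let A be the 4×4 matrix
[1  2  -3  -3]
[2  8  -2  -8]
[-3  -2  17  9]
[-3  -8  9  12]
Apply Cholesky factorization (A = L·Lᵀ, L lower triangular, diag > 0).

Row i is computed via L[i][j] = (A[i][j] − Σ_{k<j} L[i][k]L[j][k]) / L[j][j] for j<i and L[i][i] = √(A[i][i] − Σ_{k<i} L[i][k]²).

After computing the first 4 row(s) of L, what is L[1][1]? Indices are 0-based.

Step 1: L[0][0] = √(1) = 1.
  L[1][0] = (2) / L[0][0] = 2.
Step 2: L[1][1] = √(4) = 2.
  L[2][0] = (-3) / L[0][0] = -3.
  L[2][1] = (4) / L[1][1] = 2.
Step 3: L[2][2] = √(4) = 2.
  L[3][0] = (-3) / L[0][0] = -3.
  L[3][1] = (-2) / L[1][1] = -1.
  L[3][2] = (2) / L[2][2] = 1.
Step 4: L[3][3] = √(1) = 1.

L[1][1] = 2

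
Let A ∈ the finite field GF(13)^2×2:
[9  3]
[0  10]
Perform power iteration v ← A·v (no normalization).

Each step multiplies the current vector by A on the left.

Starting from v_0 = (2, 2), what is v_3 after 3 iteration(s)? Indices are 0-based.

v_3 = (3, 11)

v_0 = (2, 2).
v_1 = A·v_0 = (11, 7).
v_2 = A·v_1 = (3, 5).
v_3 = A·v_2 = (3, 11).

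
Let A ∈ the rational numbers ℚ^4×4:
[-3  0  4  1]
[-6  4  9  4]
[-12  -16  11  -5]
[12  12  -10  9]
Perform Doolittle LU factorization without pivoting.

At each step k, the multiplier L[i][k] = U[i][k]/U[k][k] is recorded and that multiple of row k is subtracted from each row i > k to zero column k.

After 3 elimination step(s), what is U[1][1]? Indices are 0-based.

[col 0] pivot -3
  R1 -= 2*R0 → (0, 4, 1, 2)  (L[1][0] := 2)
  R2 -= 4*R0 → (0, -16, -5, -9)  (L[2][0] := 4)
  R3 -= -4*R0 → (0, 12, 6, 13)  (L[3][0] := -4)
[col 1] pivot 4
  R2 -= -4*R1 → (0, 0, -1, -1)  (L[2][1] := -4)
  R3 -= 3*R1 → (0, 0, 3, 7)  (L[3][1] := 3)
[col 2] pivot -1
  R3 -= -3*R2 → (0, 0, 0, 4)  (L[3][2] := -3)

U[1][1] = 4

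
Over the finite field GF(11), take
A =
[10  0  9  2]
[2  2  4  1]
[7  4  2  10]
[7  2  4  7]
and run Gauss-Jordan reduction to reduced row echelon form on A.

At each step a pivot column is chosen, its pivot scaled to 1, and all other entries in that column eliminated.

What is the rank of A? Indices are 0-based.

[1] R0 /= 10  ⇒  (1, 0, 2, 9)
     R1 -= 2·R0  ⇒  (0, 2, 0, 5)
     R2 -= 7·R0  ⇒  (0, 4, 10, 2)
     R3 -= 7·R0  ⇒  (0, 2, 1, 10)
[2] R1 /= 2  ⇒  (0, 1, 0, 8)
     R2 -= 4·R1  ⇒  (0, 0, 10, 3)
     R3 -= 2·R1  ⇒  (0, 0, 1, 5)
[3] R2 /= 10  ⇒  (0, 0, 1, 8)
     R0 -= 2·R2  ⇒  (1, 0, 0, 4)
     R3 -= 1·R2  ⇒  (0, 0, 0, 8)
[4] R3 /= 8  ⇒  (0, 0, 0, 1)
     R0 -= 4·R3  ⇒  (1, 0, 0, 0)
     R1 -= 8·R3  ⇒  (0, 1, 0, 0)
     R2 -= 8·R3  ⇒  (0, 0, 1, 0)

rank = 4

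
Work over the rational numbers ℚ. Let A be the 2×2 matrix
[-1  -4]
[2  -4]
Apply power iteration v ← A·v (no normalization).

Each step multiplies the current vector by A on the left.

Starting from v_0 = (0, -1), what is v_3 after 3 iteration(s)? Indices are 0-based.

v_0 = (0, -1).
v_1 = A·v_0 = (4, 4).
v_2 = A·v_1 = (-20, -8).
v_3 = A·v_2 = (52, -8).

v_3 = (52, -8)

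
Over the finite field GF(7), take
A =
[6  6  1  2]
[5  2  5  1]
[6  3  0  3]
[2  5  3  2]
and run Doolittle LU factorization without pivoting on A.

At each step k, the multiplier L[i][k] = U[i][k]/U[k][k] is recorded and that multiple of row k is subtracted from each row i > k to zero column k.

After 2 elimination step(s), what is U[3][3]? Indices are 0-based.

U[3][3] = 3

[col 0] pivot 6
  R1 -= 2*R0 → (0, 4, 3, 4)  (L[1][0] := 2)
  R2 -= 1*R0 → (0, 4, 6, 1)  (L[2][0] := 1)
  R3 -= 5*R0 → (0, 3, 5, 6)  (L[3][0] := 5)
[col 1] pivot 4
  R2 -= 1*R1 → (0, 0, 3, 4)  (L[2][1] := 1)
  R3 -= 6*R1 → (0, 0, 1, 3)  (L[3][1] := 6)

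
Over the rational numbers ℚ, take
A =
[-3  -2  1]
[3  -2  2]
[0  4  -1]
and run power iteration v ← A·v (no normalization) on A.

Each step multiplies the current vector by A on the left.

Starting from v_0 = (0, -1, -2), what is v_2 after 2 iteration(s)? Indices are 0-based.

v_2 = (2, 0, -6)

v_0 = (0, -1, -2).
v_1 = A·v_0 = (0, -2, -2).
v_2 = A·v_1 = (2, 0, -6).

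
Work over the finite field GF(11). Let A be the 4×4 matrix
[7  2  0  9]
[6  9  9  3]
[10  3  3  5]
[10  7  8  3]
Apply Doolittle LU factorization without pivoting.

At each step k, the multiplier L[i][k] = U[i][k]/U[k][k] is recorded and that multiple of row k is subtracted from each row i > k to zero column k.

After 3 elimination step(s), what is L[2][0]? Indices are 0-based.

Step 1: pivot at (0,0) is 7.
  row1 ← row1 − (4)·row0  ⇒  L[1][0]=4, U row1=(0, 1, 9, 0)
  row2 ← row2 − (3)·row0  ⇒  L[2][0]=3, U row2=(0, 8, 3, 0)
  row3 ← row3 − (3)·row0  ⇒  L[3][0]=3, U row3=(0, 1, 8, 9)
Step 2: pivot at (1,1) is 1.
  row2 ← row2 − (8)·row1  ⇒  L[2][1]=8, U row2=(0, 0, 8, 0)
  row3 ← row3 − (1)·row1  ⇒  L[3][1]=1, U row3=(0, 0, 10, 9)
Step 3: pivot at (2,2) is 8.
  row3 ← row3 − (4)·row2  ⇒  L[3][2]=4, U row3=(0, 0, 0, 9)

L[2][0] = 3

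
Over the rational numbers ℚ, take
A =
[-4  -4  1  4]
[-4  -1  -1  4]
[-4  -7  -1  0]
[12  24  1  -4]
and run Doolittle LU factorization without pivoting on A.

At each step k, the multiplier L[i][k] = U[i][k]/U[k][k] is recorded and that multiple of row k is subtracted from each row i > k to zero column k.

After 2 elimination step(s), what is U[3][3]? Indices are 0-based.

Step 1: pivot at (0,0) is -4.
  row1 ← row1 − (1)·row0  ⇒  L[1][0]=1, U row1=(0, 3, -2, 0)
  row2 ← row2 − (1)·row0  ⇒  L[2][0]=1, U row2=(0, -3, -2, -4)
  row3 ← row3 − (-3)·row0  ⇒  L[3][0]=-3, U row3=(0, 12, 4, 8)
Step 2: pivot at (1,1) is 3.
  row2 ← row2 − (-1)·row1  ⇒  L[2][1]=-1, U row2=(0, 0, -4, -4)
  row3 ← row3 − (4)·row1  ⇒  L[3][1]=4, U row3=(0, 0, 12, 8)

U[3][3] = 8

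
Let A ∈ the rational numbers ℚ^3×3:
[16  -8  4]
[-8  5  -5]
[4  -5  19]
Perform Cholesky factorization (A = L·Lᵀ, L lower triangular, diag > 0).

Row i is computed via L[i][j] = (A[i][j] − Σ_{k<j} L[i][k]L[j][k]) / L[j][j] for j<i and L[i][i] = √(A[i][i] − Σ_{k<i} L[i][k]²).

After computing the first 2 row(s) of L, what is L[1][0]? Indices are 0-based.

Step 1: L[0][0] = √(16) = 4.
  L[1][0] = (-8) / L[0][0] = -2.
Step 2: L[1][1] = √(1) = 1.

L[1][0] = -2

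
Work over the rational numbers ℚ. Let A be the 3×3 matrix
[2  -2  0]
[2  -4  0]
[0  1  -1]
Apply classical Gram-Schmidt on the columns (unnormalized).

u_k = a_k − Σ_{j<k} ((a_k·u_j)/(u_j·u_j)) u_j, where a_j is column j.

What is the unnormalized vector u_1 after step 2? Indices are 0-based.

u_1 = (1, -1, 1)

Step 1: u_0 = a_0 = (2, 2, 0).
Step 2: u_1 = a_1 − (-3/2)·u_0 = (1, -1, 1).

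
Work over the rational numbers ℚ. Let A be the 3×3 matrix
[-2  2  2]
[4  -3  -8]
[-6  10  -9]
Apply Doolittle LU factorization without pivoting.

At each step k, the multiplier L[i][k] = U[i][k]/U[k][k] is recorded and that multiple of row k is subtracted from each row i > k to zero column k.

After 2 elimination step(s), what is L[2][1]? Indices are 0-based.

L[2][1] = 4

[col 0] pivot -2
  R1 -= -2*R0 → (0, 1, -4)  (L[1][0] := -2)
  R2 -= 3*R0 → (0, 4, -15)  (L[2][0] := 3)
[col 1] pivot 1
  R2 -= 4*R1 → (0, 0, 1)  (L[2][1] := 4)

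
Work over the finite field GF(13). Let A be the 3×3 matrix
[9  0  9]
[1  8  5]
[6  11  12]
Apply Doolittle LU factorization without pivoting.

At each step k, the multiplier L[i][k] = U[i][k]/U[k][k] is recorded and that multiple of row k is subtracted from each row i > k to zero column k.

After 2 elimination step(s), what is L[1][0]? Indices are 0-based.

[col 0] pivot 9
  R1 -= 3*R0 → (0, 8, 4)  (L[1][0] := 3)
  R2 -= 5*R0 → (0, 11, 6)  (L[2][0] := 5)
[col 1] pivot 8
  R2 -= 3*R1 → (0, 0, 7)  (L[2][1] := 3)

L[1][0] = 3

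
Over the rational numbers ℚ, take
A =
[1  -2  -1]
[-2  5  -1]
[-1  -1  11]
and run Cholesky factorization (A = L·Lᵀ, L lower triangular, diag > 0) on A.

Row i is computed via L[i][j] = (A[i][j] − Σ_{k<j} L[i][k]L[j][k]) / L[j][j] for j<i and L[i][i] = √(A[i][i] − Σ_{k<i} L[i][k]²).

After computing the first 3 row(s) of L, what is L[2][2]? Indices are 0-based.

Step 1: L[0][0] = √(1) = 1.
  L[1][0] = (-2) / L[0][0] = -2.
Step 2: L[1][1] = √(1) = 1.
  L[2][0] = (-1) / L[0][0] = -1.
  L[2][1] = (-3) / L[1][1] = -3.
Step 3: L[2][2] = √(1) = 1.

L[2][2] = 1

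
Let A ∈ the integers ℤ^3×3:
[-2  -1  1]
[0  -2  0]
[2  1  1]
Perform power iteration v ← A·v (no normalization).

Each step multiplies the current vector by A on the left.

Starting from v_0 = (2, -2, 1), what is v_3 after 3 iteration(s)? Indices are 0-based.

v_3 = (11, 16, -1)

v_0 = (2, -2, 1).
v_1 = A·v_0 = (-1, 4, 3).
v_2 = A·v_1 = (1, -8, 5).
v_3 = A·v_2 = (11, 16, -1).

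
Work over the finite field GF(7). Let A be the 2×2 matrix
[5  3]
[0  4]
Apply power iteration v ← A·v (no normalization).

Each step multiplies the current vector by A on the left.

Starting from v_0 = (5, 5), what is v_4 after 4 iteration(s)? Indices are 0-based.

v_0 = (5, 5).
v_1 = A·v_0 = (5, 6).
v_2 = A·v_1 = (1, 3).
v_3 = A·v_2 = (0, 5).
v_4 = A·v_3 = (1, 6).

v_4 = (1, 6)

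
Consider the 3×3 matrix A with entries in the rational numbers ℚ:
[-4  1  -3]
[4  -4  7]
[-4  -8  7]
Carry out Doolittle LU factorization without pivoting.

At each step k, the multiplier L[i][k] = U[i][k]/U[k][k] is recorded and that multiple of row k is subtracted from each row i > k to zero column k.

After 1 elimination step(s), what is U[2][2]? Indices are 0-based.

k=0: U[0][0]=-4
  eliminate (1,0): mult=-1, new row 1: (0, -3, 4); set L[1][0]=-1
  eliminate (2,0): mult=1, new row 2: (0, -9, 10); set L[2][0]=1

U[2][2] = 10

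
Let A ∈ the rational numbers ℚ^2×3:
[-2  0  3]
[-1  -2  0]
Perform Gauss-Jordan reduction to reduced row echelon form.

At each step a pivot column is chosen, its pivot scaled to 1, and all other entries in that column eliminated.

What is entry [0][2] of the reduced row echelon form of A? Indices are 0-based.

M[0][2] = -3/2

step 1: normalize row 0 (÷-2) = (1, 0, -3/2)
  row 1: subtract -1×row0 = (0, -2, -3/2)
step 2: normalize row 1 (÷-2) = (0, 1, 3/4)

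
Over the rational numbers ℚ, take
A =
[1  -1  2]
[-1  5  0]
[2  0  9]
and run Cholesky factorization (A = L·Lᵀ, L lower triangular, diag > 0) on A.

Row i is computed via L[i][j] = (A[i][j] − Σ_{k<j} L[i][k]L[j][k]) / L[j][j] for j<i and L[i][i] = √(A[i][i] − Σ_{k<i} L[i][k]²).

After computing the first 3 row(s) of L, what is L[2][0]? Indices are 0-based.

Step 1: L[0][0] = √(1) = 1.
  L[1][0] = (-1) / L[0][0] = -1.
Step 2: L[1][1] = √(4) = 2.
  L[2][0] = (2) / L[0][0] = 2.
  L[2][1] = (2) / L[1][1] = 1.
Step 3: L[2][2] = √(4) = 2.

L[2][0] = 2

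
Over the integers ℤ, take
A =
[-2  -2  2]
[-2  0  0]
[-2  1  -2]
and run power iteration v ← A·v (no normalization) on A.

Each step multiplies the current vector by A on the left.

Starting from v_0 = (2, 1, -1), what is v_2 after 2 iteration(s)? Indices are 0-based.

v_2 = (22, 16, 14)

v_0 = (2, 1, -1).
v_1 = A·v_0 = (-8, -4, -1).
v_2 = A·v_1 = (22, 16, 14).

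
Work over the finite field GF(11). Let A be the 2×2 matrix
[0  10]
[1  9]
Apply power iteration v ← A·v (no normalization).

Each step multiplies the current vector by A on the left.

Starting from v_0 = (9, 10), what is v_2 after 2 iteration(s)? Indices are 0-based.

v_0 = (9, 10).
v_1 = A·v_0 = (1, 0).
v_2 = A·v_1 = (0, 1).

v_2 = (0, 1)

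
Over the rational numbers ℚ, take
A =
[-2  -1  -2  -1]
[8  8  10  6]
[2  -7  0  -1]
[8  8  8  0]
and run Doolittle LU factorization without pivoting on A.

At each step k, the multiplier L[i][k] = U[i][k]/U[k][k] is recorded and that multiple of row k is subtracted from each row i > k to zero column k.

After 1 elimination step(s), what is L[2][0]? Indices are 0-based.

L[2][0] = -1

[col 0] pivot -2
  R1 -= -4*R0 → (0, 4, 2, 2)  (L[1][0] := -4)
  R2 -= -1*R0 → (0, -8, -2, -2)  (L[2][0] := -1)
  R3 -= -4*R0 → (0, 4, 0, -4)  (L[3][0] := -4)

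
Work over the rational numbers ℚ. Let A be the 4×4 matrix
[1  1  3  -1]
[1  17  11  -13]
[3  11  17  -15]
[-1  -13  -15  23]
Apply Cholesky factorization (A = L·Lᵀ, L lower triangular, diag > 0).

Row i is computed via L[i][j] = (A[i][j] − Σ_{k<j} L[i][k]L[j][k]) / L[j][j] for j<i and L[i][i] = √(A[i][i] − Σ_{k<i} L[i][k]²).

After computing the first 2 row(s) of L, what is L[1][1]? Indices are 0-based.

Step 1: L[0][0] = √(1) = 1.
  L[1][0] = (1) / L[0][0] = 1.
Step 2: L[1][1] = √(16) = 4.

L[1][1] = 4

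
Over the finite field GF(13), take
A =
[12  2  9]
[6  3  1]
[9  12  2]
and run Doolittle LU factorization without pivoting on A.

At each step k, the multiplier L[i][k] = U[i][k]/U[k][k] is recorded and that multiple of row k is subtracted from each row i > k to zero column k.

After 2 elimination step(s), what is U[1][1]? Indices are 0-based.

U[1][1] = 2

Step 1: pivot at (0,0) is 12.
  row1 ← row1 − (7)·row0  ⇒  L[1][0]=7, U row1=(0, 2, 3)
  row2 ← row2 − (4)·row0  ⇒  L[2][0]=4, U row2=(0, 4, 5)
Step 2: pivot at (1,1) is 2.
  row2 ← row2 − (2)·row1  ⇒  L[2][1]=2, U row2=(0, 0, 12)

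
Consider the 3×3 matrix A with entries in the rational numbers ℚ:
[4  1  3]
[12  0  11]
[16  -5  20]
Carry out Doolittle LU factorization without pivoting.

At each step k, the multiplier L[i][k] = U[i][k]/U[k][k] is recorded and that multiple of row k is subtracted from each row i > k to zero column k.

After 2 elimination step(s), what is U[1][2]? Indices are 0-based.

U[1][2] = 2

Step 1: pivot at (0,0) is 4.
  row1 ← row1 − (3)·row0  ⇒  L[1][0]=3, U row1=(0, -3, 2)
  row2 ← row2 − (4)·row0  ⇒  L[2][0]=4, U row2=(0, -9, 8)
Step 2: pivot at (1,1) is -3.
  row2 ← row2 − (3)·row1  ⇒  L[2][1]=3, U row2=(0, 0, 2)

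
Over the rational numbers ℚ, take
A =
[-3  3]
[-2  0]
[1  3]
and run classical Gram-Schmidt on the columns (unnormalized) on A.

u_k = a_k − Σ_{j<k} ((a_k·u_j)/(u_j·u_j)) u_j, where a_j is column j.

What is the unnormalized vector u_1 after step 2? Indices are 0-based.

Step 1: u_0 = a_0 = (-3, -2, 1).
Step 2: u_1 = a_1 − (-3/7)·u_0 = (12/7, -6/7, 24/7).

u_1 = (12/7, -6/7, 24/7)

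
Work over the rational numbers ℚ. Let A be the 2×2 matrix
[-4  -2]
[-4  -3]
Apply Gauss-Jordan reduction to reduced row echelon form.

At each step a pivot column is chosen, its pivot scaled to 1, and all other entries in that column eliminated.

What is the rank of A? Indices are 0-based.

rank = 2

[1] R0 /= -4  ⇒  (1, 1/2)
     R1 -= -4·R0  ⇒  (0, -1)
[2] R1 /= -1  ⇒  (0, 1)
     R0 -= 1/2·R1  ⇒  (1, 0)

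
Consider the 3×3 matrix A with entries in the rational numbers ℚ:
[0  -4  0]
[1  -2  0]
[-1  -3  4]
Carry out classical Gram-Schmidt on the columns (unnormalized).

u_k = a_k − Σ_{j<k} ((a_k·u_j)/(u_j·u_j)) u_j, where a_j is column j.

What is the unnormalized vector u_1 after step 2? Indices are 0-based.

Step 1: u_0 = a_0 = (0, 1, -1).
Step 2: u_1 = a_1 − (1/2)·u_0 = (-4, -5/2, -5/2).

u_1 = (-4, -5/2, -5/2)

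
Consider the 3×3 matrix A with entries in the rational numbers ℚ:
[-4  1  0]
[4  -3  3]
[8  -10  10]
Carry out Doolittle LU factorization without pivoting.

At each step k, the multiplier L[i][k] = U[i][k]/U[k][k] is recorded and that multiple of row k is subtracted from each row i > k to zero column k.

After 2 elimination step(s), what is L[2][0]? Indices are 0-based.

Step 1: pivot at (0,0) is -4.
  row1 ← row1 − (-1)·row0  ⇒  L[1][0]=-1, U row1=(0, -2, 3)
  row2 ← row2 − (-2)·row0  ⇒  L[2][0]=-2, U row2=(0, -8, 10)
Step 2: pivot at (1,1) is -2.
  row2 ← row2 − (4)·row1  ⇒  L[2][1]=4, U row2=(0, 0, -2)

L[2][0] = -2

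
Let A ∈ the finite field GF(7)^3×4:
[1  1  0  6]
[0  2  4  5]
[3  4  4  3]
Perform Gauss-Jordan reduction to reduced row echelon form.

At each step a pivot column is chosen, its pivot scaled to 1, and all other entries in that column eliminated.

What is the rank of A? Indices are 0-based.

pivot(0,0)=1: scale R0 → (1, 1, 0, 6)
  clear (2,0): R2 −= (3)R0 → (0, 1, 4, 6)
pivot(1,1)=2: scale R1 → (0, 1, 2, 6)
  clear (0,1): R0 −= (1)R1 → (1, 0, 5, 0)
  clear (2,1): R2 −= (1)R1 → (0, 0, 2, 0)
pivot(2,2)=2: scale R2 → (0, 0, 1, 0)
  clear (0,2): R0 −= (5)R2 → (1, 0, 0, 0)
  clear (1,2): R1 −= (2)R2 → (0, 1, 0, 6)

rank = 3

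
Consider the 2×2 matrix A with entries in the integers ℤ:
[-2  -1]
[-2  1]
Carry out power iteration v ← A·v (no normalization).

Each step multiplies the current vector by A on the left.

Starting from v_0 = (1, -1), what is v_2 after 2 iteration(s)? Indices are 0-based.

v_0 = (1, -1).
v_1 = A·v_0 = (-1, -3).
v_2 = A·v_1 = (5, -1).

v_2 = (5, -1)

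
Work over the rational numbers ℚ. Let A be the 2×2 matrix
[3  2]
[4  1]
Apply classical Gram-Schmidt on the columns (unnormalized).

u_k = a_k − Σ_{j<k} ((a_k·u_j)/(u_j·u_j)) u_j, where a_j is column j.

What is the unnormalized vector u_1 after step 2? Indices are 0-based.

u_1 = (4/5, -3/5)

Step 1: u_0 = a_0 = (3, 4).
Step 2: u_1 = a_1 − (2/5)·u_0 = (4/5, -3/5).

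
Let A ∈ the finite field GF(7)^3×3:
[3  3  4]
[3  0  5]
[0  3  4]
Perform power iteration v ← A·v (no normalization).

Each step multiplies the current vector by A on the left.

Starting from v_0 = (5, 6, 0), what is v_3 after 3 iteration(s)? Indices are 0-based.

v_3 = (3, 1, 6)

v_0 = (5, 6, 0).
v_1 = A·v_0 = (5, 1, 4).
v_2 = A·v_1 = (6, 0, 5).
v_3 = A·v_2 = (3, 1, 6).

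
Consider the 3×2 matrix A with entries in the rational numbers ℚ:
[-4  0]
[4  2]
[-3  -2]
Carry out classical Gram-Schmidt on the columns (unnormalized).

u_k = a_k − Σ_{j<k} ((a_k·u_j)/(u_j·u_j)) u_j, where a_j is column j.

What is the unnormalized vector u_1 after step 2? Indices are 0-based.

Step 1: u_0 = a_0 = (-4, 4, -3).
Step 2: u_1 = a_1 − (14/41)·u_0 = (56/41, 26/41, -40/41).

u_1 = (56/41, 26/41, -40/41)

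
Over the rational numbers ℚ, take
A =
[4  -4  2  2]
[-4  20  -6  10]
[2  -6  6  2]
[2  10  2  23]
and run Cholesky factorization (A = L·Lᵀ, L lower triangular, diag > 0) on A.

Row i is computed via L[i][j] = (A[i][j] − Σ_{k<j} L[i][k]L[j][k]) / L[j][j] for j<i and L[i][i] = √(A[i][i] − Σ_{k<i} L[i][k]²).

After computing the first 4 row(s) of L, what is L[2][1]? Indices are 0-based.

Step 1: L[0][0] = √(4) = 2.
  L[1][0] = (-4) / L[0][0] = -2.
Step 2: L[1][1] = √(16) = 4.
  L[2][0] = (2) / L[0][0] = 1.
  L[2][1] = (-4) / L[1][1] = -1.
Step 3: L[2][2] = √(4) = 2.
  L[3][0] = (2) / L[0][0] = 1.
  L[3][1] = (12) / L[1][1] = 3.
  L[3][2] = (4) / L[2][2] = 2.
Step 4: L[3][3] = √(9) = 3.

L[2][1] = -1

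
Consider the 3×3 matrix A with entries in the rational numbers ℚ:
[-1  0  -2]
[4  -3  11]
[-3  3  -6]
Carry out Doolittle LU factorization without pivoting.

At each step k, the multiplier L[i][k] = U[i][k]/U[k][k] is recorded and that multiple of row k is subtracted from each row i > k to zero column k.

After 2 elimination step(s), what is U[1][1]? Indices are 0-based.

U[1][1] = -3

Step 1: pivot at (0,0) is -1.
  row1 ← row1 − (-4)·row0  ⇒  L[1][0]=-4, U row1=(0, -3, 3)
  row2 ← row2 − (3)·row0  ⇒  L[2][0]=3, U row2=(0, 3, 0)
Step 2: pivot at (1,1) is -3.
  row2 ← row2 − (-1)·row1  ⇒  L[2][1]=-1, U row2=(0, 0, 3)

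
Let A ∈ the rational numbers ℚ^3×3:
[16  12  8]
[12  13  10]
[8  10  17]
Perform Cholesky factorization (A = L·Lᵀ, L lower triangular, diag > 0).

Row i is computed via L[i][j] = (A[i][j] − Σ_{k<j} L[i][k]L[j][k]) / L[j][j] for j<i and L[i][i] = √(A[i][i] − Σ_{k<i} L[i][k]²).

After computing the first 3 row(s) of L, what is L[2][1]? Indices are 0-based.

Step 1: L[0][0] = √(16) = 4.
  L[1][0] = (12) / L[0][0] = 3.
Step 2: L[1][1] = √(4) = 2.
  L[2][0] = (8) / L[0][0] = 2.
  L[2][1] = (4) / L[1][1] = 2.
Step 3: L[2][2] = √(9) = 3.

L[2][1] = 2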